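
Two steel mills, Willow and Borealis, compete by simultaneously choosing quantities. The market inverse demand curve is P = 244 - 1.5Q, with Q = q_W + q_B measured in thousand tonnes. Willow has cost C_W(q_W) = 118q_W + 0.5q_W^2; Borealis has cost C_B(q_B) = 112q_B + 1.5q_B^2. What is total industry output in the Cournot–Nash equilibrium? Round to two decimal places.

41.24

Willow's profit: π_W = (244 - 1.5Q)q_W - (118q_W + (1/2)q_W²). Setting ∂π_W/∂q_W = 0: 126 - 4q_W - (3/2)(q_B) = 0.
Borealis's first-order condition: 132 - 6q_B - (3/2)(q_W) = 0.
Rearranging gives the reaction functions q_W = (126 - (3/2)q_B)/4 and q_B = (132 - (3/2)q_W)/6.
Solving the pair: q_W = 744/29, q_B = 452/29.
Total output Q = 744/29 + 452/29 = 1196/29.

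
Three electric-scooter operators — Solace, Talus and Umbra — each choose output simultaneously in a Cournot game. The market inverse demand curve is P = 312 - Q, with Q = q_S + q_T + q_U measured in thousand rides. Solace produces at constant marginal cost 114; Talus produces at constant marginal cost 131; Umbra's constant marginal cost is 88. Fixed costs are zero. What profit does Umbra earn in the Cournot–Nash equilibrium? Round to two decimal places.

5365.56

Solace's profit: π_S = (312 - Q)q_S - (114q_S). Setting ∂π_S/∂q_S = 0: 198 - 2q_S - (q_T + q_U) = 0.
Talus's first-order condition: 181 - 2q_T - (q_S + q_U) = 0.
Umbra's first-order condition: 224 - 2q_U - (q_S + q_T) = 0.
Adding the 3 conditions: 603 − 2Q − 2Q = 0, i.e. Q = 603/4.
Back-substituting: q_S = (198 − 603/4) = 189/4, q_T = (181 − 603/4) = 121/4, q_U = (224 − 603/4) = 293/4.
Price P = 312 - 603/4 = 645/4.
Umbra's profit: (645/4 - 88)·(293/4) = 5365.5625.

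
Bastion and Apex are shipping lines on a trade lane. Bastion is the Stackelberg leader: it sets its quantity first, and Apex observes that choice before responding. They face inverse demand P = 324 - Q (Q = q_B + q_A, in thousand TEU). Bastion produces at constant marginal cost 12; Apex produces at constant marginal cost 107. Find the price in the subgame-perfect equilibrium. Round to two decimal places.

113.75

The follower Apex best-responds to any q_B: π_A = (324 - Q)q_A - 107q_A.
Follower FOC: 217 - q_B - 2q_A = 0, so q_A(q_B) = (217 - q_B)/2.
The leader anticipates this reaction. Substituting into P = 324 - Q gives P = 431/2 - (1/2)q_B, so π_B = (431/2 - (1/2)q_B)q_B - 12q_B.
Leader FOC: 407/2 - q_B = 0, so q_B = 407/2.
Then q_A = (217 - 407/2)/2 = 27/4.
Total output Q = 841/4, so price P = 324 - 841/4 = 455/4.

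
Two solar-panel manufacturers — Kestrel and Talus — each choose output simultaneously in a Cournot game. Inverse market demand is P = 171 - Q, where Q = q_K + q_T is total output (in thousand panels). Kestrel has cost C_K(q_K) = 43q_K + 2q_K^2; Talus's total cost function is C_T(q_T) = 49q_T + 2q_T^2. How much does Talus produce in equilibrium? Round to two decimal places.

Kestrel's profit: π_K = (171 - Q)q_K - (43q_K + 2q_K²). Setting ∂π_K/∂q_K = 0: 128 - 6q_K - (q_T) = 0.
Talus's first-order condition: 122 - 6q_T - (q_K) = 0.
So q_K = (128 - q_T)/6 and q_T = (122 - q_K)/6.
Solving the pair: q_K = 646/35, q_T = 604/35.

17.26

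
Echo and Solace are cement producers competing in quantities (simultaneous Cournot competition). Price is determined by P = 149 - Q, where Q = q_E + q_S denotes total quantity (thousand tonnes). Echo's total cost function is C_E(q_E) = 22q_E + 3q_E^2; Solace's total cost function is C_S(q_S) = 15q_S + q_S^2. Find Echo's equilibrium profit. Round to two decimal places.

582.21

Echo's profit: π_E = (149 - Q)q_E - (22q_E + 3q_E²). Setting ∂π_E/∂q_E = 0: 127 - 8q_E - (q_S) = 0.
Solace's first-order condition: 134 - 4q_S - (q_E) = 0.
Rearranging gives the reaction functions q_E = (127 - q_S)/8 and q_S = (134 - q_E)/4.
Solving the pair: q_E = 374/31, q_S = 945/31.
Price P = 149 - 1319/31 = 106.4516.
Echo's profit: 106.4516·(374/31) - 22·(374/31) - 3(374/31)² = 582.2102.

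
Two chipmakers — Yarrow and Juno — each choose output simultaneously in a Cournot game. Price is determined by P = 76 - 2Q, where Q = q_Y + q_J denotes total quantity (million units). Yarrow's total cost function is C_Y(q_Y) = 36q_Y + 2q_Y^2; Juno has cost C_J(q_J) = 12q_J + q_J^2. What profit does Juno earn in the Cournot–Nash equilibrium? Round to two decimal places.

Yarrow's profit: π_Y = (76 - 2Q)q_Y - (36q_Y + 2q_Y²). Setting ∂π_Y/∂q_Y = 0: 40 - 8q_Y - 2(q_J) = 0.
Juno's first-order condition: 64 - 6q_J - 2(q_Y) = 0.
So q_Y = (40 - 2q_J)/8 and q_J = (64 - 2q_Y)/6.
Substituting one into the other gives q_Y = 28/11 and q_J = 108/11.
Price P = 76 - 2·(136/11) = 564/11.
Juno's profit: (564/11)·(108/11) - 12·(108/11) - (108/11)² = 289.1901.

289.19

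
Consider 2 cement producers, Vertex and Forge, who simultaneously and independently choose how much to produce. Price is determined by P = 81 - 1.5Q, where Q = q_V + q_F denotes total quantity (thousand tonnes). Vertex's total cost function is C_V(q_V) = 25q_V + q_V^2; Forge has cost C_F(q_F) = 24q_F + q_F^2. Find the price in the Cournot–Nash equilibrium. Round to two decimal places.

54.92

Vertex's profit: π_V = (81 - 1.5Q)q_V - (25q_V + q_V²). Setting ∂π_V/∂q_V = 0: 56 - 5q_V - (3/2)(q_F) = 0.
Forge's profit: π_F = (81 - 1.5Q)q_F - (24q_F + q_F²). Setting ∂π_F/∂q_F = 0: 57 - 5q_F - (3/2)(q_V) = 0.
So q_V = (56 - (3/2)q_F)/5 and q_F = (57 - (3/2)q_V)/5.
Solving the pair: q_V = 778/91, q_F = 804/91.
Total output Q = 226/13, so price P = 81 - (3/2)·(226/13) = 714/13.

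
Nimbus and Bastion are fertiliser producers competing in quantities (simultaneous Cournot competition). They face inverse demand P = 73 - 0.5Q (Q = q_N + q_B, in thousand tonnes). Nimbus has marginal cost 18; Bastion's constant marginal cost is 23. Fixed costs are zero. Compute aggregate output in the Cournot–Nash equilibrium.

Nimbus's profit: π_N = (73 - 0.5Q)q_N - (18q_N). Setting ∂π_N/∂q_N = 0: 55 - q_N - (1/2)(q_B) = 0.
Bastion's first-order condition: 50 - q_B - (1/2)(q_N) = 0.
Rearranging gives the reaction functions q_N = (55 - (1/2)q_B) and q_B = (50 - (1/2)q_N).
Substituting one into the other gives q_N = 40 and q_B = 30.
Total output Q = 40 + 30 = 70.

70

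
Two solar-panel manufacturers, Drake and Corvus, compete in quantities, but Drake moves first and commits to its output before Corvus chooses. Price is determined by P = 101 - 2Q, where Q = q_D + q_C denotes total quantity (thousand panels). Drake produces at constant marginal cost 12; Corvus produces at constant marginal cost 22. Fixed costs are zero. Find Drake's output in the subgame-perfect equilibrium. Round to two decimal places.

The follower Corvus best-responds to any q_D: π_C = (101 - 2Q)q_C - 22q_C.
Follower FOC: 79 - 2q_D - 4q_C = 0, so q_C(q_D) = (79 - 2q_D)/4.
Drake substitutes q_C(q_D) into its own profit: π_D = q_D(101 - 2q_D - (79 - 2q_D)/2) - 12q_D = (123/2 - q_D)q_D - 12q_D.
Leader FOC: 99/2 - 2q_D = 0, so q_D = 99/4.
Then q_C = (79 - 2·(99/4))/4 = 59/8.

24.75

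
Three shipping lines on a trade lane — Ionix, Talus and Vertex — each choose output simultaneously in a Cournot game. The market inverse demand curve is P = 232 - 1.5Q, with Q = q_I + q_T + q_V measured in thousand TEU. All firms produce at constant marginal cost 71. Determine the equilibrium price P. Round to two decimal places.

A representative firm's profit is π_i = q_i(232 - 1.5Q) - 71q_i.
First-order condition (treating rivals' output as given): 161 - 3q_i - (3/2)·Σ_{j≠i} q_j = 0.
By symmetry each firm produces the same amount; substituting Σ_{j≠i} q_j = 2q_i yields q_i = 161/6.
Total output Q = 161/2, so price P = 232 - (3/2)·(161/2) = 445/4.

111.25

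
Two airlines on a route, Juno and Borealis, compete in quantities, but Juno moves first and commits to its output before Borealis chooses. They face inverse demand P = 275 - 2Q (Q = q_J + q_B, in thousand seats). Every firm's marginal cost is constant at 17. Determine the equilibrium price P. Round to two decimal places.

81.50

Solve by backward induction. Given q_J, the follower Borealis maximises π_B = (275 - 2q_J - 2q_B)q_B - 17q_B.
∂π_B/∂q_B = 258 - 2q_J - 4q_B = 0 gives the reaction function q_B = (258 - 2q_J)/4.
Juno substitutes q_B(q_J) into its own profit: π_J = q_J(275 - 2q_J - (258 - 2q_J)/2) - 17q_J = (146 - q_J)q_J - 17q_J.
Maximising: ∂π_J/∂q_J = 129 - 2q_J = 0, giving q_J = 129/2.
Then q_B = (258 - 2·(129/2))/4 = 129/4.
Total output Q = 387/4, so price P = 275 - 2·(387/4) = 163/2.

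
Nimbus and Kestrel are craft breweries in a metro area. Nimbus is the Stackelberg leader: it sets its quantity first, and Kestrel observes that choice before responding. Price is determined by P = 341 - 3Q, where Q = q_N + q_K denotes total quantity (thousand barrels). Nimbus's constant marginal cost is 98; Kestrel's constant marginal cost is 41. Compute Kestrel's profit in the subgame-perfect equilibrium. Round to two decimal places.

Solve by backward induction. Given q_N, the follower Kestrel maximises π_K = (341 - 3q_N - 3q_K)q_K - 41q_K.
∂π_K/∂q_K = 300 - 3q_N - 6q_K = 0 gives the reaction function q_K = (300 - 3q_N)/6.
Nimbus substitutes q_K(q_N) into its own profit: π_N = q_N(341 - 3q_N - (300 - 3q_N)/2) - 98q_N = (191 - (3/2)q_N)q_N - 98q_N.
Maximising: ∂π_N/∂q_N = 93 - 3q_N = 0, giving q_N = 31.
Then q_K = (300 - 3·31)/6 = 69/2.
Price P = 341 - 3·(131/2) = 289/2.
Kestrel's profit: (289/2 - 41)·(69/2) = 3570.7500.

3570.75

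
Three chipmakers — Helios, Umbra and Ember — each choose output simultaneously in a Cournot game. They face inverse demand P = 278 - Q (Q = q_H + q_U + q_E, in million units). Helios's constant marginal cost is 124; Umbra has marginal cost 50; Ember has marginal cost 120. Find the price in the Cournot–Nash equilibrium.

143

Helios's profit: π_H = (278 - Q)q_H - (124q_H). Setting ∂π_H/∂q_H = 0: 154 - 2q_H - (q_U + q_E) = 0.
Umbra's profit: π_U = (278 - Q)q_U - (50q_U). Setting ∂π_U/∂q_U = 0: 228 - 2q_U - (q_H + q_E) = 0.
Ember's profit: π_E = (278 - Q)q_E - (120q_E). Setting ∂π_E/∂q_E = 0: 158 - 2q_E - (q_H + q_U) = 0.
Adding the 3 first-order conditions: 540 − 4Q = 0, so Q = 135.
Back-substituting: q_H = (154 − 135) = 19, q_U = (228 − 135) = 93, q_E = (158 − 135) = 23.
Total output Q = 135, so price P = 278 - 135 = 143.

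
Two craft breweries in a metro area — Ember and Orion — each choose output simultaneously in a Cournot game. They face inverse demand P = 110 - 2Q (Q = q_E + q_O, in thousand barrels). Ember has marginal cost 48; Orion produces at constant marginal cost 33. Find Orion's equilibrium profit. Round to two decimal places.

Ember's profit: π_E = (110 - 2Q)q_E - (48q_E). Setting ∂π_E/∂q_E = 0: 62 - 4q_E - 2(q_O) = 0.
Orion's profit: π_O = (110 - 2Q)q_O - (33q_O). Setting ∂π_O/∂q_O = 0: 77 - 4q_O - 2(q_E) = 0.
So q_E = (62 - 2q_O)/4 and q_O = (77 - 2q_E)/4.
Substituting one into the other gives q_E = 47/6 and q_O = 46/3.
Price P = 110 - 2·(139/6) = 191/3.
Orion's profit: (191/3 - 33)·(46/3) = 470.2222.

470.22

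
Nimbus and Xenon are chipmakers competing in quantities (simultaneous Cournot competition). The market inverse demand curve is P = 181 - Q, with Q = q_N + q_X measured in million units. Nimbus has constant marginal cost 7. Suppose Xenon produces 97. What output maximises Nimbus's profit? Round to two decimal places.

With the rival's output fixed at 97, Nimbus's profit is π_N = (181 - 97 - q_N)q_N - (7q_N) = (84 - q_N)q_N - (7q_N).
∂π_N/∂q_N = 77 - 2q_N = 0, so q_N = 77/2.

38.50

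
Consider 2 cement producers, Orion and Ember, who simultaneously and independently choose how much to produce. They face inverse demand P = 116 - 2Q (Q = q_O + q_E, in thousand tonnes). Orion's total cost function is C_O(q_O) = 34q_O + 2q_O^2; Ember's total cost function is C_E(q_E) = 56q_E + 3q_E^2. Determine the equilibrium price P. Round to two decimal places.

89.26

Orion's profit: π_O = (116 - 2Q)q_O - (34q_O + 2q_O²). Setting ∂π_O/∂q_O = 0: 82 - 8q_O - 2(q_E) = 0.
Ember's profit: π_E = (116 - 2Q)q_E - (56q_E + 3q_E²). Setting ∂π_E/∂q_E = 0: 60 - 10q_E - 2(q_O) = 0.
Rearranging gives the reaction functions q_O = (82 - 2q_E)/8 and q_E = (60 - 2q_O)/10.
Substituting one into the other gives q_O = 175/19 and q_E = 79/19.
Total output Q = 254/19, so price P = 116 - 2·(254/19) = 1696/19.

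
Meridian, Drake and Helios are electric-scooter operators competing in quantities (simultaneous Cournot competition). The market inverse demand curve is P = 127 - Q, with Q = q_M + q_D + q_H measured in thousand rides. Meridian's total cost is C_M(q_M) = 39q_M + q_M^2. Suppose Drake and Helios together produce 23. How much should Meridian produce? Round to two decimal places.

16.25

With rivals' combined output fixed at 23, Meridian's profit is π_M = (127 - 23 - q_M)q_M - (39q_M + q_M²) = (104 - q_M)q_M - (39q_M + q_M²).
∂π_M/∂q_M = 65 - 4q_M = 0, so q_M = 65/4.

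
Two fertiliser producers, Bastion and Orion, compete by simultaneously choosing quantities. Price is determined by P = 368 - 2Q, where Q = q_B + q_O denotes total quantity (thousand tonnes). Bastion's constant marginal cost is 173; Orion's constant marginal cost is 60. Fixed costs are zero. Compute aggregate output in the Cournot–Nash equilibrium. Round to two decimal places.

83.83

Bastion's profit: π_B = (368 - 2Q)q_B - (173q_B). Setting ∂π_B/∂q_B = 0: 195 - 4q_B - 2(q_O) = 0.
Orion's profit: π_O = (368 - 2Q)q_O - (60q_O). Setting ∂π_O/∂q_O = 0: 308 - 4q_O - 2(q_B) = 0.
So q_B = (195 - 2q_O)/4 and q_O = (308 - 2q_B)/4.
Solving the pair: q_B = 41/3, q_O = 421/6.
Total output Q = 41/3 + 421/6 = 503/6.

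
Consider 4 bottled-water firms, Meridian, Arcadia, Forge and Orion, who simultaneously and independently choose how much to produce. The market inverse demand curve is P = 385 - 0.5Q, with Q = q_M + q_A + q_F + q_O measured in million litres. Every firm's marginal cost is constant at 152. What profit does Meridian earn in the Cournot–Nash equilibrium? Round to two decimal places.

A representative firm's profit is π_i = q_i(385 - 0.5Q) - 152q_i.
Setting ∂π_i/∂q_i = 0 with rivals' quantities fixed: 233 - q_i - (1/2)·Σ_{j≠i} q_j = 0.
With identical firms every q_j equals q_i, so Σ_{j≠i} q_j = 3q_i and 233 = (5/2)q_i, giving q_i = 466/5.
Price P = 385 - (1/2)·(1864/5) = 993/5.
Meridian's profit: (993/5 - 152)·(466/5) = 4343.1200.

4343.12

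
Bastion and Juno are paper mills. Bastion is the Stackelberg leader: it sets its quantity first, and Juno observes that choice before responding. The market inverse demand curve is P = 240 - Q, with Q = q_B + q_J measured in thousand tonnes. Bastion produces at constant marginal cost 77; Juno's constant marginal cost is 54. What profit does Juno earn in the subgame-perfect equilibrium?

The follower Juno best-responds to any q_B: π_J = (240 - Q)q_J - 54q_J.
Setting the follower's marginal profit to zero, 186 - q_B - 2q_J = 0, i.e. q_J = (186 - q_B)/2.
The leader anticipates this reaction. Substituting into P = 240 - Q gives P = 147 - (1/2)q_B, so π_B = (147 - (1/2)q_B)q_B - 77q_B.
Maximising: ∂π_B/∂q_B = 70 - q_B = 0, giving q_B = 70.
Then q_J = (186 - 70)/2 = 58.
Price P = 240 - 128 = 112.
Juno's profit: (112 - 54)·58 = 3364.

3364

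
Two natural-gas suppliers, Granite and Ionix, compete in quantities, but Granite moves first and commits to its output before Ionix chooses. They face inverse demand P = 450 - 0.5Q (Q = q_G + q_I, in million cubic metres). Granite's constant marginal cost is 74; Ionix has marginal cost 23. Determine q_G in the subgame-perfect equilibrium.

325

Solve by backward induction. Given q_G, the follower Ionix maximises π_I = (450 - (1/2)q_G - (1/2)q_I)q_I - 23q_I.
Setting the follower's marginal profit to zero, 427 - (1/2)q_G - q_I = 0, i.e. q_I = (427 - (1/2)q_G).
Granite substitutes q_I(q_G) into its own profit: π_G = q_G(450 - (1/2)q_G - (427 - (1/2)q_G)/2) - 74q_G = (473/2 - (1/4)q_G)q_G - 74q_G.
The leader's first-order condition 325/2 - (1/2)q_G = 0 yields q_G = 325.
Then q_I = (427 - (1/2)·325) = 529/2.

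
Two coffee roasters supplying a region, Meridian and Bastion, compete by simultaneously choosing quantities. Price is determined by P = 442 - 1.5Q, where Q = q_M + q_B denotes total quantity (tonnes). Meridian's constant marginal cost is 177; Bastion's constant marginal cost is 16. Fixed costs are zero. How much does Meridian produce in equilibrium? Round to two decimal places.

23.11

Meridian's profit: π_M = (442 - 1.5Q)q_M - (177q_M). Setting ∂π_M/∂q_M = 0: 265 - 3q_M - (3/2)(q_B) = 0.
Bastion's profit: π_B = (442 - 1.5Q)q_B - (16q_B). Setting ∂π_B/∂q_B = 0: 426 - 3q_B - (3/2)(q_M) = 0.
Rearranging gives the reaction functions q_M = (265 - (3/2)q_B)/3 and q_B = (426 - (3/2)q_M)/3.
Solving the pair: q_M = 208/9, q_B = 1174/9.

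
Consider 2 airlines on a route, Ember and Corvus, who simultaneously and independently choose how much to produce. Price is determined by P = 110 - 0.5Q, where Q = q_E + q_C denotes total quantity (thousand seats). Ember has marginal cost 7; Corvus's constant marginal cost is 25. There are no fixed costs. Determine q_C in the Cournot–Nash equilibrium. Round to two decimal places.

44.67

Ember's profit: π_E = (110 - 0.5Q)q_E - (7q_E). Setting ∂π_E/∂q_E = 0: 103 - q_E - (1/2)(q_C) = 0.
Corvus's profit: π_C = (110 - 0.5Q)q_C - (25q_C). Setting ∂π_C/∂q_C = 0: 85 - q_C - (1/2)(q_E) = 0.
So q_E = (103 - (1/2)q_C) and q_C = (85 - (1/2)q_E).
Solving the pair: q_E = 242/3, q_C = 134/3.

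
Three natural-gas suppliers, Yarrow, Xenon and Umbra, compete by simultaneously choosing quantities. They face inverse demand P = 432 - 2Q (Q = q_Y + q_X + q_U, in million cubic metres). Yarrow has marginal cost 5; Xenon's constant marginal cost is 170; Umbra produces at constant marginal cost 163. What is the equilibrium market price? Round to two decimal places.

192.50

Yarrow's profit: π_Y = (432 - 2Q)q_Y - (5q_Y). Setting ∂π_Y/∂q_Y = 0: 427 - 4q_Y - 2(q_X + q_U) = 0.
Xenon's first-order condition: 262 - 4q_X - 2(q_Y + q_U) = 0.
Umbra's first-order condition: 269 - 4q_U - 2(q_Y + q_X) = 0.
Adding the 3 conditions: 958 − 4Q − 4Q = 0, i.e. Q = 479/4.
Back-substituting: q_Y = (427 − 479/2)/2 = 375/4, q_X = (262 − 479/2)/2 = 45/4, q_U = (269 − 479/2)/2 = 59/4.
Total output Q = 479/4, so price P = 432 - 2·(479/4) = 385/2.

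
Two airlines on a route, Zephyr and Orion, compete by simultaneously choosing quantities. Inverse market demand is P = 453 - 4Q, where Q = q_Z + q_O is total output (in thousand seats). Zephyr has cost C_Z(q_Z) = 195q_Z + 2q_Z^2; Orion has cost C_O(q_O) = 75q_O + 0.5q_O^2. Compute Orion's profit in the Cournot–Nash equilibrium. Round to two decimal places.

Zephyr's profit: π_Z = (453 - 4Q)q_Z - (195q_Z + 2q_Z²). Setting ∂π_Z/∂q_Z = 0: 258 - 12q_Z - 4(q_O) = 0.
Orion's profit: π_O = (453 - 4Q)q_O - (75q_O + (1/2)q_O²). Setting ∂π_O/∂q_O = 0: 378 - 9q_O - 4(q_Z) = 0.
So q_Z = (258 - 4q_O)/12 and q_O = (378 - 4q_Z)/9.
Solving the pair: q_Z = 405/46, q_O = 876/23.
Price P = 453 - 4·46.8913 = 265.4348.
Orion's profit: 265.4348·(876/23) - 75·(876/23) - (1/2)(876/23)² = 6527.7732.

6527.77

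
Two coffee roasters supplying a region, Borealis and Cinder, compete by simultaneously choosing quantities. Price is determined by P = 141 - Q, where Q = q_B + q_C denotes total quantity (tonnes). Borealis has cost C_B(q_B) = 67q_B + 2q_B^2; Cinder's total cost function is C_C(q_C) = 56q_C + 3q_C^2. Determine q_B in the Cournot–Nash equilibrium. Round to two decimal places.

Borealis's profit: π_B = (141 - Q)q_B - (67q_B + 2q_B²). Setting ∂π_B/∂q_B = 0: 74 - 6q_B - (q_C) = 0.
Cinder's profit: π_C = (141 - Q)q_C - (56q_C + 3q_C²). Setting ∂π_C/∂q_C = 0: 85 - 8q_C - (q_B) = 0.
So q_B = (74 - q_C)/6 and q_C = (85 - q_B)/8.
Solving the pair: q_B = 507/47, q_C = 436/47.

10.79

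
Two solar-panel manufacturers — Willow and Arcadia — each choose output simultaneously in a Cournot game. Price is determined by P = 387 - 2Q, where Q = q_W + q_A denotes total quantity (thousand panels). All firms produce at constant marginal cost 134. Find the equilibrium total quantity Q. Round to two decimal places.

84.33

Each firm earns π_i = (387 - 2Q)q_i - 134q_i.
First-order condition (treating rivals' output as given): 253 - 4q_i - 2q_j = 0.
With identical firms every q_j equals q_i, so q_j = q_i and 253 = 6q_i, giving q_i = 253/6.
Total output Q = 253/6 + 253/6 = 253/3.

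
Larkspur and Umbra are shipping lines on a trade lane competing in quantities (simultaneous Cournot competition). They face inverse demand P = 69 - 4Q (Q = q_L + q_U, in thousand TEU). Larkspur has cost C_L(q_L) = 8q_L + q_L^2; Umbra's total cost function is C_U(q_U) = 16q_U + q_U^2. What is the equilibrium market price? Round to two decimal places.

Larkspur's profit: π_L = (69 - 4Q)q_L - (8q_L + q_L²). Setting ∂π_L/∂q_L = 0: 61 - 10q_L - 4(q_U) = 0.
Umbra's first-order condition: 53 - 10q_U - 4(q_L) = 0.
So q_L = (61 - 4q_U)/10 and q_U = (53 - 4q_L)/10.
Solving the pair: q_L = 199/42, q_U = 143/42.
Total output Q = 57/7, so price P = 69 - 4·(57/7) = 255/7.

36.43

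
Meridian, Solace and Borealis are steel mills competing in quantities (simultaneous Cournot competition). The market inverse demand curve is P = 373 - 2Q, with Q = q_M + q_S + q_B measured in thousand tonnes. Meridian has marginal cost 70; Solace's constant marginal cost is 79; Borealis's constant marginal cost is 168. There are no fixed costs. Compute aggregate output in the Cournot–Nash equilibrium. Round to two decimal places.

Meridian's profit: π_M = (373 - 2Q)q_M - (70q_M). Setting ∂π_M/∂q_M = 0: 303 - 4q_M - 2(q_S + q_B) = 0.
Solace's first-order condition: 294 - 4q_S - 2(q_M + q_B) = 0.
Borealis's first-order condition: 205 - 4q_B - 2(q_M + q_S) = 0.
Summing all 3 equations gives 802 − 8Q = 0, hence Q = 401/4.
Back-substituting: q_M = (303 − 401/2)/2 = 205/4, q_S = (294 − 401/2)/2 = 187/4, q_B = (205 − 401/2)/2 = 9/4.
Total output Q = 205/4 + 187/4 + 9/4 = 401/4.

100.25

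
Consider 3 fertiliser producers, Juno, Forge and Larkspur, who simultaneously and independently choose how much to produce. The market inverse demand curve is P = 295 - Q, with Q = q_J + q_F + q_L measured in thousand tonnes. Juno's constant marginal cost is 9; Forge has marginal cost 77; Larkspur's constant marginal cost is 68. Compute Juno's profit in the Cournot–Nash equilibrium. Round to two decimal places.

Juno's profit: π_J = (295 - Q)q_J - (9q_J). Setting ∂π_J/∂q_J = 0: 286 - 2q_J - (q_F + q_L) = 0.
Forge's first-order condition: 218 - 2q_F - (q_J + q_L) = 0.
Larkspur's profit: π_L = (295 - Q)q_L - (68q_L). Setting ∂π_L/∂q_L = 0: 227 - 2q_L - (q_J + q_F) = 0.
Adding the 3 first-order conditions: 731 − 4Q = 0, so Q = 731/4.
Back-substituting: q_J = (286 − 731/4) = 413/4, q_F = (218 − 731/4) = 141/4, q_L = (227 − 731/4) = 177/4.
Price P = 295 - 731/4 = 449/4.
Juno's profit: (449/4 - 9)·(413/4) = 10660.5625.

10660.56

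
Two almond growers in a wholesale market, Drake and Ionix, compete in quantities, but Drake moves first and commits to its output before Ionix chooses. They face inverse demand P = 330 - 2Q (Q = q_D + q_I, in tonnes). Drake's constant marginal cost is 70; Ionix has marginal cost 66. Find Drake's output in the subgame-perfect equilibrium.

64

The follower Ionix best-responds to any q_D: π_I = (330 - 2Q)q_I - 66q_I.
Setting the follower's marginal profit to zero, 264 - 2q_D - 4q_I = 0, i.e. q_I = (264 - 2q_D)/4.
The leader anticipates this reaction. Substituting into P = 330 - 2Q gives P = 198 - q_D, so π_D = (198 - q_D)q_D - 70q_D.
Leader FOC: 128 - 2q_D = 0, so q_D = 64.
Then q_I = (264 - 2·64)/4 = 34.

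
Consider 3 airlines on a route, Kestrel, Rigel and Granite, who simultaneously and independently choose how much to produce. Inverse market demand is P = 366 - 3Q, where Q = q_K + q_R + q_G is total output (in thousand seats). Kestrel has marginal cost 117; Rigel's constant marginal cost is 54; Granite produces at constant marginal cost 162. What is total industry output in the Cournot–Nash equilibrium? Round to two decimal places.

63.75

Kestrel's profit: π_K = (366 - 3Q)q_K - (117q_K). Setting ∂π_K/∂q_K = 0: 249 - 6q_K - 3(q_R + q_G) = 0.
Rigel's profit: π_R = (366 - 3Q)q_R - (54q_R). Setting ∂π_R/∂q_R = 0: 312 - 6q_R - 3(q_K + q_G) = 0.
Granite's profit: π_G = (366 - 3Q)q_G - (162q_G). Setting ∂π_G/∂q_G = 0: 204 - 6q_G - 3(q_K + q_R) = 0.
Summing all 3 equations gives 765 − 12Q = 0, hence Q = 255/4.
Back-substituting: q_K = (249 − 765/4)/3 = 77/4, q_R = (312 − 765/4)/3 = 161/4, q_G = (204 − 765/4)/3 = 17/4.
Total output Q = 77/4 + 161/4 + 17/4 = 255/4.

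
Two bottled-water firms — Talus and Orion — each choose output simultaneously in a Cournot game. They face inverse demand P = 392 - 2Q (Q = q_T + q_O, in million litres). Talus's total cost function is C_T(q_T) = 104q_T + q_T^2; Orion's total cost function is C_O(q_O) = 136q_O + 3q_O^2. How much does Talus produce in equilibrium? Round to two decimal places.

42.29

Talus's profit: π_T = (392 - 2Q)q_T - (104q_T + q_T²). Setting ∂π_T/∂q_T = 0: 288 - 6q_T - 2(q_O) = 0.
Orion's profit: π_O = (392 - 2Q)q_O - (136q_O + 3q_O²). Setting ∂π_O/∂q_O = 0: 256 - 10q_O - 2(q_T) = 0.
Rearranging gives the reaction functions q_T = (288 - 2q_O)/6 and q_O = (256 - 2q_T)/10.
Substituting one into the other gives q_T = 296/7 and q_O = 120/7.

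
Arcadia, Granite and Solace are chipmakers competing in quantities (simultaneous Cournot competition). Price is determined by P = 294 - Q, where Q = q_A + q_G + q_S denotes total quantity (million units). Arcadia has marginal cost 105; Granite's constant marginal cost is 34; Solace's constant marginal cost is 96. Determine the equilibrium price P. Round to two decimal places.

Arcadia's profit: π_A = (294 - Q)q_A - (105q_A). Setting ∂π_A/∂q_A = 0: 189 - 2q_A - (q_G + q_S) = 0.
Granite's profit: π_G = (294 - Q)q_G - (34q_G). Setting ∂π_G/∂q_G = 0: 260 - 2q_G - (q_A + q_S) = 0.
Solace's first-order condition: 198 - 2q_S - (q_A + q_G) = 0.
Adding the 3 conditions: 647 − 2Q − 2Q = 0, i.e. Q = 647/4.
Back-substituting: q_A = (189 − 647/4) = 109/4, q_G = (260 − 647/4) = 393/4, q_S = (198 − 647/4) = 145/4.
Total output Q = 647/4, so price P = 294 - 647/4 = 529/4.

132.25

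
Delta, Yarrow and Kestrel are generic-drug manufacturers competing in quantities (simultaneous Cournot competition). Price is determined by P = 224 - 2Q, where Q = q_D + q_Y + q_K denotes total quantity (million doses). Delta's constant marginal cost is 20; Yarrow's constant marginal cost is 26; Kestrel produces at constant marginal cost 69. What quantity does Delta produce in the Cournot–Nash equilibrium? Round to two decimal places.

Delta's profit: π_D = (224 - 2Q)q_D - (20q_D). Setting ∂π_D/∂q_D = 0: 204 - 4q_D - 2(q_Y + q_K) = 0.
Yarrow's first-order condition: 198 - 4q_Y - 2(q_D + q_K) = 0.
Kestrel's first-order condition: 155 - 4q_K - 2(q_D + q_Y) = 0.
Adding the 3 conditions: 557 − 4Q − 4Q = 0, i.e. Q = 557/8.
Back-substituting: q_D = (204 − 557/4)/2 = 259/8, q_Y = (198 − 557/4)/2 = 235/8, q_K = (155 − 557/4)/2 = 63/8.

32.38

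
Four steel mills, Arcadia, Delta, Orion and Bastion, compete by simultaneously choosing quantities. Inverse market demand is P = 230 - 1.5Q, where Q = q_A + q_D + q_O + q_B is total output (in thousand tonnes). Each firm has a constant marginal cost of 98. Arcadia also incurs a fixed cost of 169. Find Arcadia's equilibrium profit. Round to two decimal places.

295.64

Each firm earns π_i = (230 - 1.5Q)q_i - 98q_i.
First-order condition (treating rivals' output as given): 132 - 3q_i - (3/2)·Σ_{j≠i} q_j = 0.
With identical firms every q_j equals q_i, so Σ_{j≠i} q_j = 3q_i and 132 = (15/2)q_i, giving q_i = 88/5.
Price P = 230 - (3/2)·(352/5) = 622/5.
Arcadia's profit: (622/5 - 98)·(88/5) - 169 = 295.6400.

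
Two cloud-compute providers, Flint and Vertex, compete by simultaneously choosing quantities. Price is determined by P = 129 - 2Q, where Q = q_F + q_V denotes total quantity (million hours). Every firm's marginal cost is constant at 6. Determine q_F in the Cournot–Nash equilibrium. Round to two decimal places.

20.50

A representative firm's profit is π_i = q_i(129 - 2Q) - 6q_i.
First-order condition (treating rivals' output as given): 123 - 4q_i - 2q_j = 0.
With identical firms every q_j equals q_i, so q_j = q_i and 123 = 6q_i, giving q_i = 41/2.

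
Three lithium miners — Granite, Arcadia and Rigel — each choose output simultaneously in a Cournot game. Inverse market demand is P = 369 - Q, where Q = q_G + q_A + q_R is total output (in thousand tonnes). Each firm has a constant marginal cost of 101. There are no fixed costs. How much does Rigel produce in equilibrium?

67

A representative firm's profit is π_i = q_i(369 - Q) - 101q_i.
Setting ∂π_i/∂q_i = 0 with rivals' quantities fixed: 268 - 2q_i - Σ_{j≠i} q_j = 0.
By symmetry each firm produces the same amount; substituting Σ_{j≠i} q_j = 2q_i yields q_i = 268/4 = 67.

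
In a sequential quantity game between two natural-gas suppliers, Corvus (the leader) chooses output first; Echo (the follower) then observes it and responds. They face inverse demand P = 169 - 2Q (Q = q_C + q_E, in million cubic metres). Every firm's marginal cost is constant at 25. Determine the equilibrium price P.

The follower Echo best-responds to any q_C: π_E = (169 - 2Q)q_E - 25q_E.
∂π_E/∂q_E = 144 - 2q_C - 4q_E = 0 gives the reaction function q_E = (144 - 2q_C)/4.
Corvus substitutes q_E(q_C) into its own profit: π_C = q_C(169 - 2q_C - (144 - 2q_C)/2) - 25q_C = (97 - q_C)q_C - 25q_C.
Leader FOC: 72 - 2q_C = 0, so q_C = 36.
Then q_E = (144 - 2·36)/4 = 18.
Total output Q = 54, so price P = 169 - 2·54 = 61.

61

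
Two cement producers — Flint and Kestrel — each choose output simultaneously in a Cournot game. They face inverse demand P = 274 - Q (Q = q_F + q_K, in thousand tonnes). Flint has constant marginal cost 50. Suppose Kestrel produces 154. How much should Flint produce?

35

With the rival's output fixed at 154, Flint's profit is π_F = (274 - 154 - q_F)q_F - (50q_F) = (120 - q_F)q_F - (50q_F).
∂π_F/∂q_F = 70 - 2q_F = 0, so q_F = 35.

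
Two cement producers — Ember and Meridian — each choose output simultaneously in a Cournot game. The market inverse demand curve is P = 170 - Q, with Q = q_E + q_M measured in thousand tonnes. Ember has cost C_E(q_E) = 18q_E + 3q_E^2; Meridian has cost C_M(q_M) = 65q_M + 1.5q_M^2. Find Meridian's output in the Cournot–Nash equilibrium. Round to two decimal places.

Ember's profit: π_E = (170 - Q)q_E - (18q_E + 3q_E²). Setting ∂π_E/∂q_E = 0: 152 - 8q_E - (q_M) = 0.
Meridian's profit: π_M = (170 - Q)q_M - (65q_M + (3/2)q_M²). Setting ∂π_M/∂q_M = 0: 105 - 5q_M - (q_E) = 0.
Best responses: q_E = (152 - q_M)/8, q_M = (105 - q_E)/5.
Substituting one into the other gives q_E = 655/39 and q_M = 688/39.

17.64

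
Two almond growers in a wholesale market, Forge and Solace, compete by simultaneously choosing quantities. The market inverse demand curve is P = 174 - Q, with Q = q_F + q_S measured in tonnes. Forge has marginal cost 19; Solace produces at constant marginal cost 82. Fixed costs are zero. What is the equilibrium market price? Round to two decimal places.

Forge's profit: π_F = (174 - Q)q_F - (19q_F). Setting ∂π_F/∂q_F = 0: 155 - 2q_F - (q_S) = 0.
Solace's first-order condition: 92 - 2q_S - (q_F) = 0.
Rearranging gives the reaction functions q_F = (155 - q_S)/2 and q_S = (92 - q_F)/2.
Solving the pair: q_F = 218/3, q_S = 29/3.
Total output Q = 247/3, so price P = 174 - 247/3 = 275/3.

91.67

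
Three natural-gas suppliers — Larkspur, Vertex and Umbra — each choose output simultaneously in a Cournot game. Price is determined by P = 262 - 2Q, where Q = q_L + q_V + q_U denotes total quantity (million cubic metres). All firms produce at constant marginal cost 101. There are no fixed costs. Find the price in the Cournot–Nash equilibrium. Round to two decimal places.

A representative firm's profit is π_i = q_i(262 - 2Q) - 101q_i.
First-order condition (treating rivals' output as given): 161 - 4q_i - 2·Σ_{j≠i} q_j = 0.
With identical firms every q_j equals q_i, so Σ_{j≠i} q_j = 2q_i and 161 = 8q_i, giving q_i = 161/8.
Total output Q = 483/8, so price P = 262 - 2·(483/8) = 565/4.

141.25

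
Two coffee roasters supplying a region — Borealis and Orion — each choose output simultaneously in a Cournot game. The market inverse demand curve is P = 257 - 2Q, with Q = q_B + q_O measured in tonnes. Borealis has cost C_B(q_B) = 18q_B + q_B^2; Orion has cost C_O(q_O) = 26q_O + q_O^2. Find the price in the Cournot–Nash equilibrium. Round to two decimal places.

Borealis's profit: π_B = (257 - 2Q)q_B - (18q_B + q_B²). Setting ∂π_B/∂q_B = 0: 239 - 6q_B - 2(q_O) = 0.
Orion's profit: π_O = (257 - 2Q)q_O - (26q_O + q_O²). Setting ∂π_O/∂q_O = 0: 231 - 6q_O - 2(q_B) = 0.
Best responses: q_B = (239 - 2q_O)/6, q_O = (231 - 2q_B)/6.
Substituting one into the other gives q_B = 243/8 and q_O = 227/8.
Total output Q = 235/4, so price P = 257 - 2·(235/4) = 279/2.

139.50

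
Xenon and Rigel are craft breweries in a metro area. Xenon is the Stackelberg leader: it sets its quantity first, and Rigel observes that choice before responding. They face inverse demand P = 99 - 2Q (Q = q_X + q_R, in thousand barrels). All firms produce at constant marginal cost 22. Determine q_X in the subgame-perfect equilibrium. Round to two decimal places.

Solve by backward induction. Given q_X, the follower Rigel maximises π_R = (99 - 2q_X - 2q_R)q_R - 22q_R.
Follower FOC: 77 - 2q_X - 4q_R = 0, so q_R(q_X) = (77 - 2q_X)/4.
Xenon substitutes q_R(q_X) into its own profit: π_X = q_X(99 - 2q_X - (77 - 2q_X)/2) - 22q_X = (121/2 - q_X)q_X - 22q_X.
Maximising: ∂π_X/∂q_X = 77/2 - 2q_X = 0, giving q_X = 77/4.
Then q_R = (77 - 2·(77/4))/4 = 77/8.

19.25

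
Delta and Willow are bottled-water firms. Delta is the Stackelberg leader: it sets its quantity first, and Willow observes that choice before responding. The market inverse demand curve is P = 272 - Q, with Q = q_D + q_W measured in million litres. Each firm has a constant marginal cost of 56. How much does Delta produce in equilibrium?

108

Solve by backward induction. Given q_D, the follower Willow maximises π_W = (272 - q_D - q_W)q_W - 56q_W.
∂π_W/∂q_W = 216 - q_D - 2q_W = 0 gives the reaction function q_W = (216 - q_D)/2.
Delta substitutes q_W(q_D) into its own profit: π_D = q_D(272 - q_D - (216 - q_D)/2) - 56q_D = (164 - (1/2)q_D)q_D - 56q_D.
Maximising: ∂π_D/∂q_D = 108 - q_D = 0, giving q_D = 108.
Then q_W = (216 - 108)/2 = 54.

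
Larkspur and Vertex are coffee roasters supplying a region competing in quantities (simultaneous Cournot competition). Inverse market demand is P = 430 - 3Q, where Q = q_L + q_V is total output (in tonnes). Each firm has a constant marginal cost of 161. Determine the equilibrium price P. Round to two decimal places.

Each firm earns π_i = (430 - 3Q)q_i - 161q_i.
Setting ∂π_i/∂q_i = 0 with rivals' quantities fixed: 269 - 6q_i - 3q_j = 0.
With identical firms every q_j equals q_i, so q_j = q_i and 269 = 9q_i, giving q_i = 269/9.
Total output Q = 538/9, so price P = 430 - 3·(538/9) = 752/3.

250.67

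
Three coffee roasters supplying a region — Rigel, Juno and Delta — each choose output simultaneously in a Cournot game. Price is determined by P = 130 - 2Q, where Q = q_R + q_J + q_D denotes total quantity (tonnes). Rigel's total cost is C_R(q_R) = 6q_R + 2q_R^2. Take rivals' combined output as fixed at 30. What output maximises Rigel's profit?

With rivals' combined output fixed at 30, Rigel's profit is π_R = (130 - 2·30 - 2q_R)q_R - (6q_R + 2q_R²) = (70 - 2q_R)q_R - (6q_R + 2q_R²).
∂π_R/∂q_R = 64 - 8q_R = 0, so q_R = 8.

8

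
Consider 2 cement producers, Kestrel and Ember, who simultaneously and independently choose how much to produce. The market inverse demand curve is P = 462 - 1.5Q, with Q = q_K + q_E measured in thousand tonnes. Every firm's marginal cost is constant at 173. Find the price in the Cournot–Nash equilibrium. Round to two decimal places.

269.33

A representative firm's profit is π_i = q_i(462 - 1.5Q) - 173q_i.
Setting ∂π_i/∂q_i = 0 with rivals' quantities fixed: 289 - 3q_i - (3/2)q_j = 0.
By symmetry each firm produces the same amount; substituting q_j = q_i yields q_i = 289/(9/2) = 578/9.
Total output Q = 1156/9, so price P = 462 - (3/2)·(1156/9) = 808/3.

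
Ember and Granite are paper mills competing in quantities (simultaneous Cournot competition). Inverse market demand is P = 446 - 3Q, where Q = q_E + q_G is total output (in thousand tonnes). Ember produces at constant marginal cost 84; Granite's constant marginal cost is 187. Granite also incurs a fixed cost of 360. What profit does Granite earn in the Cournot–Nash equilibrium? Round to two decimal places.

Ember's profit: π_E = (446 - 3Q)q_E - (84q_E). Setting ∂π_E/∂q_E = 0: 362 - 6q_E - 3(q_G) = 0.
Granite's first-order condition: 259 - 6q_G - 3(q_E) = 0.
Rearranging gives the reaction functions q_E = (362 - 3q_G)/6 and q_G = (259 - 3q_E)/6.
Substituting one into the other gives q_E = 155/3 and q_G = 52/3.
Price P = 446 - 3·69 = 239.
Granite's profit: (239 - 187)·(52/3) - 360 = 1624/3.

541.33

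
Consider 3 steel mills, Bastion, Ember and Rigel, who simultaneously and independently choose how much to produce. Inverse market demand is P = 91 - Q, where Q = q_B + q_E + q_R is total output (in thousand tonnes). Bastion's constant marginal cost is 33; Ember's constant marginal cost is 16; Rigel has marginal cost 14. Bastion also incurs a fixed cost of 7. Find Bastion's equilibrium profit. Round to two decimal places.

Bastion's profit: π_B = (91 - Q)q_B - (33q_B). Setting ∂π_B/∂q_B = 0: 58 - 2q_B - (q_E + q_R) = 0.
Ember's first-order condition: 75 - 2q_E - (q_B + q_R) = 0.
Rigel's profit: π_R = (91 - Q)q_R - (14q_R). Setting ∂π_R/∂q_R = 0: 77 - 2q_R - (q_B + q_E) = 0.
Summing all 3 equations gives 210 − 4Q = 0, hence Q = 105/2.
Back-substituting: q_B = (58 − 105/2) = 11/2, q_E = (75 − 105/2) = 45/2, q_R = (77 − 105/2) = 49/2.
Price P = 91 - 105/2 = 77/2.
Bastion's profit: (77/2 - 33)·(11/2) - 7 = 93/4.

23.25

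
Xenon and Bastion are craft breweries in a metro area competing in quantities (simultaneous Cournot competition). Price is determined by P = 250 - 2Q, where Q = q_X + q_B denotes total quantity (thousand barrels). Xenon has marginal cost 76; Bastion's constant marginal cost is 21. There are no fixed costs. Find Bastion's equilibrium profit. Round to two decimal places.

4480.89

Xenon's profit: π_X = (250 - 2Q)q_X - (76q_X). Setting ∂π_X/∂q_X = 0: 174 - 4q_X - 2(q_B) = 0.
Bastion's first-order condition: 229 - 4q_B - 2(q_X) = 0.
So q_X = (174 - 2q_B)/4 and q_B = (229 - 2q_X)/4.
Solving the pair: q_X = 119/6, q_B = 142/3.
Price P = 250 - 2·(403/6) = 347/3.
Bastion's profit: (347/3 - 21)·(142/3) = 4480.8889.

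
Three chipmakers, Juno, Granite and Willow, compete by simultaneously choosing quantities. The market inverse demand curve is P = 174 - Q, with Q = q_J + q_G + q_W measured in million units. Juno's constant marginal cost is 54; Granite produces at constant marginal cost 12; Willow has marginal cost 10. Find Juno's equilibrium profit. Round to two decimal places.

Juno's profit: π_J = (174 - Q)q_J - (54q_J). Setting ∂π_J/∂q_J = 0: 120 - 2q_J - (q_G + q_W) = 0.
Granite's profit: π_G = (174 - Q)q_G - (12q_G). Setting ∂π_G/∂q_G = 0: 162 - 2q_G - (q_J + q_W) = 0.
Willow's first-order condition: 164 - 2q_W - (q_J + q_G) = 0.
Adding the 3 first-order conditions: 446 − 4Q = 0, so Q = 223/2.
Back-substituting: q_J = (120 − 223/2) = 17/2, q_G = (162 − 223/2) = 101/2, q_W = (164 − 223/2) = 105/2.
Price P = 174 - 223/2 = 125/2.
Juno's profit: (125/2 - 54)·(17/2) = 289/4.

72.25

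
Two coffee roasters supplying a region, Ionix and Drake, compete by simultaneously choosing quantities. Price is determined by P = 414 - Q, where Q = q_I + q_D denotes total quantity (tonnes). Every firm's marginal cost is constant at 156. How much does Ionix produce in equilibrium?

A representative firm's profit is π_i = q_i(414 - Q) - 156q_i.
Setting ∂π_i/∂q_i = 0 with rivals' quantities fixed: 258 - 2q_i - q_j = 0.
With identical firms every q_j equals q_i, so q_j = q_i and 258 = 3q_i, giving q_i = 86.

86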